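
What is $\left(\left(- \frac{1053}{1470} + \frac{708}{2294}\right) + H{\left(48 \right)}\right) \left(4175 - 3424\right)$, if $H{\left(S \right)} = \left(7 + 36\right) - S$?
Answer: $- \frac{2282504537}{562030} \approx -4061.2$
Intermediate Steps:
$H{\left(S \right)} = 43 - S$
$\left(\left(- \frac{1053}{1470} + \frac{708}{2294}\right) + H{\left(48 \right)}\right) \left(4175 - 3424\right) = \left(\left(- \frac{1053}{1470} + \frac{708}{2294}\right) + \left(43 - 48\right)\right) \left(4175 - 3424\right) = \left(\left(\left(-1053\right) \frac{1}{1470} + 708 \cdot \frac{1}{2294}\right) + \left(43 - 48\right)\right) 751 = \left(\left(- \frac{351}{490} + \frac{354}{1147}\right) - 5\right) 751 = \left(- \frac{229137}{562030} - 5\right) 751 = \left(- \frac{3039287}{562030}\right) 751 = - \frac{2282504537}{562030}$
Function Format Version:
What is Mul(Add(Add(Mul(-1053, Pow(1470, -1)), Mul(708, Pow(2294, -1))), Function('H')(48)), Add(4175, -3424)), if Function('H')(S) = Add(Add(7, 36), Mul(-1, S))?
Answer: Rational(-2282504537, 562030) ≈ -4061.2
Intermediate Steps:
Function('H')(S) = Add(43, Mul(-1, S))
Mul(Add(Add(Mul(-1053, Pow(1470, -1)), Mul(708, Pow(2294, -1))), Function('H')(48)), Add(4175, -3424)) = Mul(Add(Add(Mul(-1053, Pow(1470, -1)), Mul(708, Pow(2294, -1))), Add(43, Mul(-1, 48))), Add(4175, -3424)) = Mul(Add(Add(Mul(-1053, Rational(1, 1470)), Mul(708, Rational(1, 2294))), Add(43, -48)), 751) = Mul(Add(Add(Rational(-351, 490), Rational(354, 1147)), -5), 751) = Mul(Add(Rational(-229137, 562030), -5), 751) = Mul(Rational(-3039287, 562030), 751) = Rational(-2282504537, 562030)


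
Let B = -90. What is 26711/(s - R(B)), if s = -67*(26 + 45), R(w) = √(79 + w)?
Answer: -127064227/22629060 + 26711*I*√11/22629060 ≈ -5.6151 + 0.0039149*I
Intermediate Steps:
s = -4757 (s = -67*71 = -4757)
26711/(s - R(B)) = 26711/(-4757 - √(79 - 90)) = 26711/(-4757 - √(-11)) = 26711/(-4757 - I*√11)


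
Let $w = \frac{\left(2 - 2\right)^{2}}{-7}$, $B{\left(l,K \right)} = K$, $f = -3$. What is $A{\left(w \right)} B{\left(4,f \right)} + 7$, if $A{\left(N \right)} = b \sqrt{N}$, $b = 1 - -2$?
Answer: $7$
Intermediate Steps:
$b = 3$ ($b = 1 + 2 = 3$)
$w = 0$ ($w = 0^{2} \left(- \frac{1}{7}\right) = 0 \left(- \frac{1}{7}\right) = 0$)
$A{\left(N \right)} = 3 \sqrt{N}$
$A{\left(w \right)} B{\left(4,f \right)} + 7 = 3 \sqrt{0} \left(-3\right) + 7 = 3 \cdot 0 \left(-3\right) + 7 = 0 \left(-3\right) + 7 = 0 + 7 = 7$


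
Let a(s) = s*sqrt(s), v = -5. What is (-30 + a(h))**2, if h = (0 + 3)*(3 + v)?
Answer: 684 + 360*I*sqrt(6) ≈ 684.0 + 881.82*I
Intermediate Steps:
h = -6 (h = (0 + 3)*(3 - 5) = 3*(-2) = -6)
a(s) = s**(3/2)
(-30 + a(h))**2 = (-30 + (-6)**(3/2))**2 = (-30 - 6*I*sqrt(6))**2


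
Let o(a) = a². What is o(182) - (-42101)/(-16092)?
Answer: 532989307/16092 ≈ 33121.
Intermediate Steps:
o(182) - (-42101)/(-16092) = 182² - (-42101)/(-16092) = 33124 - (-42101)*(-1)/16092 = 33124 - 1*42101/16092 = 33124 - 42101/16092 = 532989307/16092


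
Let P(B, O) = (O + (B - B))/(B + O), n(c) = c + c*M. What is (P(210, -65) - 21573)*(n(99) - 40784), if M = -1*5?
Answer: 888394600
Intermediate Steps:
M = -5
n(c) = -4*c (n(c) = c + c*(-5) = c - 5*c = -4*c)
P(B, O) = O/(B + O) (P(B, O) = (O + 0)/(B + O) = O/(B + O))
(P(210, -65) - 21573)*(n(99) - 40784) = (-65/(210 - 65) - 21573)*(-4*99 - 40784) = (-65/145 - 21573)*(-396 - 40784) = (-65*1/145 - 21573)*(-41180) = (-13/29 - 21573)*(-41180) = -625630/29*(-41180) = 888394600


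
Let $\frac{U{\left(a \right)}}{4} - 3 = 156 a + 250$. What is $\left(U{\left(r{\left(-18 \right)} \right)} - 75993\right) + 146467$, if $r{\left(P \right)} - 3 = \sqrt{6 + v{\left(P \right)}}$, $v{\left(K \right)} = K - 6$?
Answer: $73358 + 1872 i \sqrt{2} \approx 73358.0 + 2647.4 i$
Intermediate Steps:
$v{\left(K \right)} = -6 + K$ ($v{\left(K \right)} = K - 6 = -6 + K$)
$r{\left(P \right)} = 3 + \sqrt{P}$ ($r{\left(P \right)} = 3 + \sqrt{6 + \left(-6 + P\right)} = 3 + \sqrt{P}$)
$U{\left(a \right)} = 1012 + 624 a$ ($U{\left(a \right)} = 12 + 4 \left(156 a + 250\right) = 12 + 4 \left(250 + 156 a\right) = 12 + \left(1000 + 624 a\right) = 1012 + 624 a$)
$\left(U{\left(r{\left(-18 \right)} \right)} - 75993\right) + 146467 = \left(\left(1012 + 624 \left(3 + \sqrt{-18}\right)\right) - 75993\right) + 146467 = \left(\left(1012 + 624 \left(3 + 3 i \sqrt{2}\right)\right) - 75993\right) + 146467 = \left(\left(1012 + \left(1872 + 1872 i \sqrt{2}\right)\right) - 75993\right) + 146467 = \left(\left(2884 + 1872 i \sqrt{2}\right) - 75993\right) + 146467 = \left(-73109 + 1872 i \sqrt{2}\right) + 146467 = 73358 + 1872 i \sqrt{2}$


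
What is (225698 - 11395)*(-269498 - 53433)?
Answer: -69205082093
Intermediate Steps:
(225698 - 11395)*(-269498 - 53433) = 214303*(-322931) = -69205082093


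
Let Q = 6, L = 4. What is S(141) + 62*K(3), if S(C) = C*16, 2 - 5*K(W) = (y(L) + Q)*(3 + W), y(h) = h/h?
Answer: 1760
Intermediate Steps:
y(h) = 1
K(W) = -19/5 - 7*W/5 (K(W) = 2/5 - (1 + 6)*(3 + W)/5 = 2/5 - 7*(3 + W)/5 = 2/5 - (21 + 7*W)/5 = 2/5 + (-21/5 - 7*W/5) = -19/5 - 7*W/5)
S(C) = 16*C
S(141) + 62*K(3) = 16*141 + 62*(-19/5 - 7/5*3) = 2256 + 62*(-19/5 - 21/5) = 2256 + 62*(-8) = 2256 - 496 = 1760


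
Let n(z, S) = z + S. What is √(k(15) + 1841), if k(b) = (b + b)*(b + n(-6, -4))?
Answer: √1991 ≈ 44.621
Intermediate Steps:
n(z, S) = S + z
k(b) = 2*b*(-10 + b) (k(b) = (b + b)*(b + (-4 - 6)) = (2*b)*(b - 10) = (2*b)*(-10 + b) = 2*b*(-10 + b))
√(k(15) + 1841) = √(2*15*(-10 + 15) + 1841) = √(2*15*5 + 1841) = √(150 + 1841) = √1991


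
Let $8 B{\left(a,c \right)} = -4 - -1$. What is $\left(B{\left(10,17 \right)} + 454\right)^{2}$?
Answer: $\frac{13169641}{64} \approx 2.0578 \cdot 10^{5}$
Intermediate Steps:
$B{\left(a,c \right)} = - \frac{3}{8}$ ($B{\left(a,c \right)} = \frac{-4 - -1}{8} = \frac{-4 + 1}{8} = \frac{1}{8} \left(-3\right) = - \frac{3}{8}$)
$\left(B{\left(10,17 \right)} + 454\right)^{2} = \left(- \frac{3}{8} + 454\right)^{2} = \left(\frac{3629}{8}\right)^{2} = \frac{13169641}{64}$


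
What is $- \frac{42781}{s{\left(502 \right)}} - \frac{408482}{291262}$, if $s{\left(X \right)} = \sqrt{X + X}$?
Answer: $- \frac{204241}{145631} - \frac{42781 \sqrt{251}}{502} \approx -1351.6$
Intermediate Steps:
$s{\left(X \right)} = \sqrt{2} \sqrt{X}$ ($s{\left(X \right)} = \sqrt{2 X} = \sqrt{2} \sqrt{X}$)
$- \frac{42781}{s{\left(502 \right)}} - \frac{408482}{291262} = - \frac{42781}{\sqrt{2} \sqrt{502}} - \frac{408482}{291262} = - \frac{42781}{2 \sqrt{251}} - \frac{204241}{145631} = - 42781 \frac{\sqrt{251}}{502} - \frac{204241}{145631} = - \frac{42781 \sqrt{251}}{502} - \frac{204241}{145631} = - \frac{204241}{145631} - \frac{42781 \sqrt{251}}{502}$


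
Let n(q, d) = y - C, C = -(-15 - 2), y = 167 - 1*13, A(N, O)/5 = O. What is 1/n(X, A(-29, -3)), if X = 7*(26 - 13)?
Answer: 1/137 ≈ 0.0072993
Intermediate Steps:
A(N, O) = 5*O
y = 154 (y = 167 - 13 = 154)
C = 17 (C = -1*(-17) = 17)
X = 91 (X = 7*13 = 91)
n(q, d) = 137 (n(q, d) = 154 - 1*17 = 154 - 17 = 137)
1/n(X, A(-29, -3)) = 1/137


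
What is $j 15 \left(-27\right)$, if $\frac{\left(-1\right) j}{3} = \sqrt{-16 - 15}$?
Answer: $1215 i \sqrt{31} \approx 6764.8 i$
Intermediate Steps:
$j = - 3 i \sqrt{31}$ ($j = - 3 \sqrt{-16 - 15} = - 3 \sqrt{-31} = - 3 i \sqrt{31} \approx - 16.703 i$)
$j 15 \left(-27\right) = - 3 i \sqrt{31} \cdot 15 \left(-27\right) = - 45 i \sqrt{31} \left(-27\right) = 1215 i \sqrt{31}$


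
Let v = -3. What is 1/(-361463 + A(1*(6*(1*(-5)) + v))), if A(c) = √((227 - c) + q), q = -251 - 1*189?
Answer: -361463/130655500549 - 6*I*√5/130655500549 ≈ -2.7665e-6 - 1.0269e-10*I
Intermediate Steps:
q = -440 (q = -251 - 189 = -440)
A(c) = √(-213 - c) (A(c) = √((227 - c) - 440) = √(-213 - c))
1/(-361463 + A(1*(6*(1*(-5)) + v))) = 1/(-361463 + √(-213 - (6*(1*(-5)) - 3))) = 1/(-361463 + √(-213 - (6*(-5) - 3))) = 1/(-361463 + √(-213 - (-30 - 3))) = 1/(-361463 + √(-213 - (-33))) = 1/(-361463 + √(-213 - 1*(-33))) = 1/(-361463 + √(-213 + 33)) = 1/(-361463 + √(-180)) = 1/(-361463 + 6*I*√5)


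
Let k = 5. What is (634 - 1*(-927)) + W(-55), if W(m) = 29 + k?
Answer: 1595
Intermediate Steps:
W(m) = 34 (W(m) = 29 + 5 = 34)
(634 - 1*(-927)) + W(-55) = (634 - 1*(-927)) + 34 = (634 + 927) + 34 = 1561 + 34 = 1595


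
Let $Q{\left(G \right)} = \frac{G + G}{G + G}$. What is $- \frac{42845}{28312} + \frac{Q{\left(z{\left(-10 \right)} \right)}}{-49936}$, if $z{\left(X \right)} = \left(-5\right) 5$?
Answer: $- \frac{267442029}{176723504} \approx -1.5133$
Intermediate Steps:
$z{\left(X \right)} = -25$
$Q{\left(G \right)} = 1$ ($Q{\left(G \right)} = \frac{2 G}{2 G} = 2 G \frac{1}{2 G} = 1$)
$- \frac{42845}{28312} + \frac{Q{\left(z{\left(-10 \right)} \right)}}{-49936} = - \frac{42845}{28312} + 1 \frac{1}{-49936} = \left(-42845\right) \frac{1}{28312} + 1 \left(- \frac{1}{49936}\right) = - \frac{42845}{28312} - \frac{1}{49936} = - \frac{267442029}{176723504}$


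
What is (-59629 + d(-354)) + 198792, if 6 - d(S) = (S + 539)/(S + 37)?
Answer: 44116758/317 ≈ 1.3917e+5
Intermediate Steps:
d(S) = 6 - (539 + S)/(37 + S) (d(S) = 6 - (S + 539)/(S + 37) = 6 - (539 + S)/(37 + S))
(-59629 + d(-354)) + 198792 = (-59629 + (-317 + 5*(-354))/(37 - 354)) + 198792 = (-59629 + (-317 - 1770)/(-317)) + 198792 = (-59629 - 1/317*(-2087)) + 198792 = (-59629 + 2087/317) + 198792 = -18900306/317 + 198792 = 44116758/317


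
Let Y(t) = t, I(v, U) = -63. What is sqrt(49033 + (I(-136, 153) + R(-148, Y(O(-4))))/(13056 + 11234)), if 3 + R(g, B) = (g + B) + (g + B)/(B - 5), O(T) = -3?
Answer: 3*sqrt(514305177295)/9716 ≈ 221.43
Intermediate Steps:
R(g, B) = -3 + B + g + (B + g)/(-5 + B) (R(g, B) = -3 + ((g + B) + (g + B)/(B - 5)) = -3 + ((B + g) + (B + g)/(-5 + B)) = -3 + (B + g + (B + g)/(-5 + B)) = -3 + B + g + (B + g)/(-5 + B))
sqrt(49033 + (I(-136, 153) + R(-148, Y(O(-4))))/(13056 + 11234)) = sqrt(49033 + (-63 + (15 + (-3)**2 - 7*(-3) - 4*(-148) - 3*(-148))/(-5 - 3))/(13056 + 11234)) = sqrt(49033 + (-63 + (15 + 9 + 21 + 592 + 444)/(-8))/24290) = sqrt(49033 + (-63 - 1/8*1081)*(1/24290)) = sqrt(49033 + (-63 - 1081/8)*(1/24290)) = sqrt(49033 - 1585/8*1/24290) = sqrt(49033 - 317/38864) = sqrt(1905618195/38864) = 3*sqrt(514305177295)/9716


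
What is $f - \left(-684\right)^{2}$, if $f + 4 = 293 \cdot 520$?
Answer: $-315500$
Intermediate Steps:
$f = 152356$ ($f = -4 + 293 \cdot 520 = -4 + 152360 = 152356$)
$f - \left(-684\right)^{2} = 152356 - \left(-684\right)^{2} = 152356 - 467856 = -315500$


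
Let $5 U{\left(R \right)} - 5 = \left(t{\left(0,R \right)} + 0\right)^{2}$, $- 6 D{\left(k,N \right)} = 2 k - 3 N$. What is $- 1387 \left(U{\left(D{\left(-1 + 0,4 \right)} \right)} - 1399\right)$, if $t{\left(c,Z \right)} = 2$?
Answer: $\frac{9689582}{5} \approx 1.9379 \cdot 10^{6}$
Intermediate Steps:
$D{\left(k,N \right)} = \frac{N}{2} - \frac{k}{3}$ ($D{\left(k,N \right)} = - \frac{2 k - 3 N}{6} = - \frac{- 3 N + 2 k}{6} = \frac{N}{2} - \frac{k}{3}$)
$U{\left(R \right)} = \frac{9}{5}$ ($U{\left(R \right)} = 1 + \frac{\left(2 + 0\right)^{2}}{5} = 1 + \frac{2^{2}}{5} = 1 + \frac{1}{5} \cdot 4 = 1 + \frac{4}{5} = \frac{9}{5}$)
$- 1387 \left(U{\left(D{\left(-1 + 0,4 \right)} \right)} - 1399\right) = - 1387 \left(\frac{9}{5} - 1399\right) = \left(-1387\right) \left(- \frac{6986}{5}\right) = \frac{9689582}{5}$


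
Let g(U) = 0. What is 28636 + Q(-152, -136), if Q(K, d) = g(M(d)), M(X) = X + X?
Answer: 28636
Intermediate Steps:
M(X) = 2*X
Q(K, d) = 0
28636 + Q(-152, -136) = 28636 + 0 = 28636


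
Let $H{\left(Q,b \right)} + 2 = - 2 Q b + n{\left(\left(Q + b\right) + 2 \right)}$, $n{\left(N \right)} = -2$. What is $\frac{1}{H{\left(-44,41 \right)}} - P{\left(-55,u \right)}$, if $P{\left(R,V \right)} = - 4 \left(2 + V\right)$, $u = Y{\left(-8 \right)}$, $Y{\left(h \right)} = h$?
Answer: $- \frac{86495}{3604} \approx -24.0$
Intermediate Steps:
$H{\left(Q,b \right)} = -4 - 2 Q b$ ($H{\left(Q,b \right)} = -2 + \left(- 2 Q b - 2\right) = -2 - \left(2 + 2 Q b\right) = -4 - 2 Q b$)
$u = -8$
$P{\left(R,V \right)} = -8 - 4 V$
$\frac{1}{H{\left(-44,41 \right)}} - P{\left(-55,u \right)} = \frac{1}{-4 - \left(-88\right) 41} - \left(-8 - -32\right) = \frac{1}{-4 + 3608} - \left(-8 + 32\right) = \frac{1}{3604} - 24 = - \frac{86495}{3604}$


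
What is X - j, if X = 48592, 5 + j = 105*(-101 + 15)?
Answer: 57627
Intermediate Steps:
j = -9035 (j = -5 + 105*(-101 + 15) = -5 + 105*(-86) = -5 - 9030 = -9035)
X - j = 48592 - 1*(-9035) = 48592 + 9035 = 57627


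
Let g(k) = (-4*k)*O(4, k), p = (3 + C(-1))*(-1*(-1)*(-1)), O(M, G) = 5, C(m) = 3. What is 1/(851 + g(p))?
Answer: 1/971 ≈ 0.0010299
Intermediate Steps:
p = -6 (p = (3 + 3)*(-1*(-1)*(-1)) = 6*(1*(-1)) = 6*(-1) = -6)
g(k) = -20*k (g(k) = -4*k*5 = -20*k)
1/(851 + g(p)) = 1/(851 - 20*(-6)) = 1/(851 + 120) = 1/971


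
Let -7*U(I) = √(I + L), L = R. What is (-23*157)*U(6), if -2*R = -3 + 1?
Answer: 3611*√7/7 ≈ 1364.8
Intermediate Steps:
R = 1 (R = -(-3 + 1)/2 = -½*(-2) = 1)
L = 1
U(I) = -√(1 + I)/7 (U(I) = -√(I + 1)/7 = -√(1 + I)/7)
(-23*157)*U(6) = (-23*157)*(-√(1 + 6)/7) = -(-3611)*√7/7 = 3611*√7/7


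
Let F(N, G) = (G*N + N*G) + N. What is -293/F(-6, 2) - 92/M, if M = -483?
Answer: 697/70 ≈ 9.9571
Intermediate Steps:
F(N, G) = N + 2*G*N (F(N, G) = (G*N + G*N) + N = 2*G*N + N = N + 2*G*N)
-293/F(-6, 2) - 92/M = -293*(-1/(6*(1 + 2*2))) - 92/(-483) = -293*(-1/(6*(1 + 4))) - 92*(-1/483) = -293/((-6*5)) + 4/21 = -293/(-30) + 4/21 = -293*(-1/30) + 4/21 = 293/30 + 4/21 = 697/70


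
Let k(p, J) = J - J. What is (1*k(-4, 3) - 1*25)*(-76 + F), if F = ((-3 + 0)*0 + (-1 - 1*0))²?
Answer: 1875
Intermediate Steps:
k(p, J) = 0
F = 1 (F = (-3*0 + (-1 + 0))² = (0 - 1)² = (-1)² = 1)
(1*k(-4, 3) - 1*25)*(-76 + F) = (1*0 - 1*25)*(-76 + 1) = (0 - 25)*(-75) = -25*(-75) = 1875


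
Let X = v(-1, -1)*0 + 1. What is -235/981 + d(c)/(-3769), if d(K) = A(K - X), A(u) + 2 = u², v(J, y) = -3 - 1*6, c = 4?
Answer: -892582/3697389 ≈ -0.24141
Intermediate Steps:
v(J, y) = -9 (v(J, y) = -3 - 6 = -9)
X = 1 (X = -9*0 + 1 = 0 + 1 = 1)
A(u) = -2 + u²
d(K) = -2 + (-1 + K)² (d(K) = -2 + (K - 1*1)² = -2 + (K - 1)² = -2 + (-1 + K)²)
-235/981 + d(c)/(-3769) = -235/981 + (-2 + (-1 + 4)²)/(-3769) = -235*1/981 + (-2 + 3²)*(-1/3769) = -235/981 + (-2 + 9)*(-1/3769) = -235/981 + 7*(-1/3769) = -235/981 - 7/3769 = -892582/3697389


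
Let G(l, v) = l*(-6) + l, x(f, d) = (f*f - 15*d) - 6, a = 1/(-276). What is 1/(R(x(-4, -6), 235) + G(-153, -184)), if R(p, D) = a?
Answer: 276/211139 ≈ 0.0013072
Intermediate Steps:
a = -1/276 ≈ -0.0036232
x(f, d) = -6 + f**2 - 15*d (x(f, d) = (f**2 - 15*d) - 6 = -6 + f**2 - 15*d)
G(l, v) = -5*l (G(l, v) = -6*l + l = -5*l)
R(p, D) = -1/276
1/(R(x(-4, -6), 235) + G(-153, -184)) = 1/(-1/276 - 5*(-153)) = 1/(-1/276 + 765) = 1/(211139/276) = 276/211139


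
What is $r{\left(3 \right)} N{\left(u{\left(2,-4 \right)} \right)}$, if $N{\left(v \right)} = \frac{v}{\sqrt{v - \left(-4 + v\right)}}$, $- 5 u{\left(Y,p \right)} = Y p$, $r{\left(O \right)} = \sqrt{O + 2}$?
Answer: $\frac{4 \sqrt{5}}{5} \approx 1.7889$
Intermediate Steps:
$r{\left(O \right)} = \sqrt{2 + O}$
$u{\left(Y,p \right)} = - \frac{Y p}{5}$
$N{\left(v \right)} = \frac{v}{2}$ ($N{\left(v \right)} = \frac{v}{\sqrt{4}} = \frac{v}{2}$)
$r{\left(3 \right)} N{\left(u{\left(2,-4 \right)} \right)} = \sqrt{2 + 3} \frac{\left(- \frac{1}{5}\right) 2 \left(-4\right)}{2} = \sqrt{5} \cdot \frac{1}{2} \cdot \frac{8}{5} = \sqrt{5} \cdot \frac{4}{5} = \frac{4 \sqrt{5}}{5}$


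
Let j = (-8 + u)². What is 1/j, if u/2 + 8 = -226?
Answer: 1/226576 ≈ 4.4135e-6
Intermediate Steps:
u = -468 (u = -16 + 2*(-226) = -16 - 452 = -468)
j = 226576 (j = (-8 - 468)² = (-476)² = 226576)
1/j = 1/226576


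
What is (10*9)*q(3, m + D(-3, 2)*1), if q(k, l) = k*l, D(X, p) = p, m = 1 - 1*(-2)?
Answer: 1350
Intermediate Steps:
m = 3 (m = 1 + 2 = 3)
(10*9)*q(3, m + D(-3, 2)*1) = (10*9)*(3*(3 + 2*1)) = 90*(3*(3 + 2)) = 90*(3*5) = 90*15 = 1350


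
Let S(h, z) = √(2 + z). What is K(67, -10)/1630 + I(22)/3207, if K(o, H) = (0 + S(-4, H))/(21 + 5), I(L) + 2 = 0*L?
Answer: -2/3207 + I*√2/21190 ≈ -0.00062364 + 6.674e-5*I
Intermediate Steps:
I(L) = -2 (I(L) = -2 + 0*L = -2 + 0 = -2)
K(o, H) = √(2 + H)/26 (K(o, H) = (0 + √(2 + H))/(21 + 5) = √(2 + H)/26)
K(67, -10)/1630 + I(22)/3207 = (√(2 - 10)/26)/1630 - 2/3207 = (√(-8)/26)*(1/1630) - 2*1/3207 = ((2*I*√2)/26)*(1/1630) - 2/3207 = (I*√2/13)*(1/1630) - 2/3207 = I*√2/21190 - 2/3207 = -2/3207 + I*√2/21190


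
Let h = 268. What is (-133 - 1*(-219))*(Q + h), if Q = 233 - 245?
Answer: 22016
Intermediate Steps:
Q = -12
(-133 - 1*(-219))*(Q + h) = (-133 - 1*(-219))*(-12 + 268) = (-133 + 219)*256 = 86*256 = 22016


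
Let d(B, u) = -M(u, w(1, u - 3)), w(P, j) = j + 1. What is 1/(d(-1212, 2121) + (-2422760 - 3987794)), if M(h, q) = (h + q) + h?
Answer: -1/6416915 ≈ -1.5584e-7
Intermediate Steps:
w(P, j) = 1 + j
M(h, q) = q + 2*h
d(B, u) = 2 - 3*u (d(B, u) = -((1 + (u - 3)) + 2*u) = -((1 + (-3 + u)) + 2*u) = -((-2 + u) + 2*u) = -(-2 + 3*u) = 2 - 3*u)
1/(d(-1212, 2121) + (-2422760 - 3987794)) = 1/((2 - 3*2121) + (-2422760 - 3987794)) = 1/((2 - 6363) - 6410554) = 1/(-6361 - 6410554) = 1/(-6416915) = -1/6416915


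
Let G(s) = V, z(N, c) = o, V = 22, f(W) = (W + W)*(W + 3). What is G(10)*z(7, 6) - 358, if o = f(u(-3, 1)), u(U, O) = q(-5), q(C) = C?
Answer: 82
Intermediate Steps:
u(U, O) = -5
f(W) = 2*W*(3 + W) (f(W) = (2*W)*(3 + W) = 2*W*(3 + W))
o = 20 (o = 2*(-5)*(3 - 5) = 2*(-5)*(-2) = 20)
z(N, c) = 20
G(s) = 22
G(10)*z(7, 6) - 358 = 22*20 - 358 = 440 - 358 = 82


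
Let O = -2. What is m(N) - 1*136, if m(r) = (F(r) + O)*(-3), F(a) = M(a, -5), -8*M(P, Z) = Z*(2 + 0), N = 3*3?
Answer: -535/4 ≈ -133.75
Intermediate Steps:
N = 9
M(P, Z) = -Z/4 (M(P, Z) = -Z*(2 + 0)/8 = -Z*2/8 = -Z/4)
F(a) = 5/4 (F(a) = -1/4*(-5) = 5/4)
m(r) = 9/4 (m(r) = (5/4 - 2)*(-3) = -3/4*(-3) = 9/4)
m(N) - 1*136 = 9/4 - 1*136 = 9/4 - 136 = -535/4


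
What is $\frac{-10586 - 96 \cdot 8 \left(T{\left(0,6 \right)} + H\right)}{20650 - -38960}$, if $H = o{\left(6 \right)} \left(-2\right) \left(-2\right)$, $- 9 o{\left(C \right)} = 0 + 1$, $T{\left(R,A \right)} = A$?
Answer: $- \frac{22279}{89415} \approx -0.24916$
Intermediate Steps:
$o{\left(C \right)} = - \frac{1}{9}$ ($o{\left(C \right)} = - \frac{0 + 1}{9} = \left(- \frac{1}{9}\right) 1 = - \frac{1}{9}$)
$H = - \frac{4}{9}$ ($H = \left(- \frac{1}{9}\right) \left(-2\right) \left(-2\right) = \frac{2}{9} \left(-2\right) = - \frac{4}{9} \approx -0.44444$)
$\frac{-10586 - 96 \cdot 8 \left(T{\left(0,6 \right)} + H\right)}{20650 - -38960} = \frac{-10586 - 96 \cdot 8 \left(6 - \frac{4}{9}\right)}{20650 - -38960} = \frac{-10586 - 96 \cdot 8 \cdot \frac{50}{9}}{20650 + 38960} = \frac{-10586 - \frac{12800}{3}}{59610} = \left(-10586 - \frac{12800}{3}\right) \frac{1}{59610} = \left(- \frac{44558}{3}\right) \frac{1}{59610} = - \frac{22279}{89415}$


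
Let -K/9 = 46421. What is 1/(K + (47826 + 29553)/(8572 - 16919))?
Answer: -8347/3487362162 ≈ -2.3935e-6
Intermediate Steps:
K = -417789 (K = -9*46421 = -417789)
1/(K + (47826 + 29553)/(8572 - 16919)) = 1/(-417789 + (47826 + 29553)/(8572 - 16919)) = 1/(-417789 + 77379/(-8347)) = 1/(-417789 + 77379*(-1/8347)) = 1/(-417789 - 77379/8347) = 1/(-3487362162/8347) = -8347/3487362162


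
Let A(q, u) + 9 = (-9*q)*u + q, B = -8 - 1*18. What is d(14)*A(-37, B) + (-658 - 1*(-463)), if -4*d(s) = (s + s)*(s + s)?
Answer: 1705789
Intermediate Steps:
B = -26 (B = -8 - 18 = -26)
d(s) = -s² (d(s) = -(s + s)*(s + s)/4 = -2*s*2*s/4 = -s²)
A(q, u) = -9 + q - 9*q*u (A(q, u) = -9 + ((-9*q)*u + q) = -9 + (-9*q*u + q) = -9 + (q - 9*q*u) = -9 + q - 9*q*u)
d(14)*A(-37, B) + (-658 - 1*(-463)) = (-1*14²)*(-9 - 37 - 9*(-37)*(-26)) + (-658 - 1*(-463)) = (-1*196)*(-9 - 37 - 8658) + (-658 + 463) = -196*(-8704) - 195 = 1705984 - 195 = 1705789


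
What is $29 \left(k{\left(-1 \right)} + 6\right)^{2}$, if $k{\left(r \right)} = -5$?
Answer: $29$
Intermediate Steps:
$29 \left(k{\left(-1 \right)} + 6\right)^{2} = 29 \left(-5 + 6\right)^{2} = 29 \cdot 1^{2} = 29 \cdot 1 = 29$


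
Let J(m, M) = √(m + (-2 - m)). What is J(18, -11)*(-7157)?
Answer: -7157*I*√2 ≈ -10122.0*I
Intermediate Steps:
J(m, M) = I*√2 (J(m, M) = √(-2) = I*√2)
J(18, -11)*(-7157) = (I*√2)*(-7157) = -7157*I*√2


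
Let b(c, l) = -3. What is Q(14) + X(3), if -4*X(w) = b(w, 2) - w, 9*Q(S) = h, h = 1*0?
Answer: 3/2 ≈ 1.5000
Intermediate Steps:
h = 0
Q(S) = 0 (Q(S) = (⅑)*0 = 0)
X(w) = ¾ + w/4 (X(w) = -(-3 - w)/4 = ¾ + w/4)
Q(14) + X(3) = 0 + (¾ + (¼)*3) = 0 + (¾ + ¾) = 0 + 3/2 = 3/2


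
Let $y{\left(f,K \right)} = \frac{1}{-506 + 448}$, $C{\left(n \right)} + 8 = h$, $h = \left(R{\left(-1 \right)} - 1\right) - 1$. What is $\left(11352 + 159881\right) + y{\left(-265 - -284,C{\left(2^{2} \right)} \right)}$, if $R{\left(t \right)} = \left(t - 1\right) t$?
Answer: $\frac{9931513}{58} \approx 1.7123 \cdot 10^{5}$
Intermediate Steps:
$R{\left(t \right)} = t \left(-1 + t\right)$ ($R{\left(t \right)} = \left(-1 + t\right) t = t \left(-1 + t\right)$)
$h = 0$ ($h = \left(- (-1 - 1) - 1\right) - 1 = \left(\left(-1\right) \left(-2\right) - 1\right) - 1 = \left(2 - 1\right) - 1 = 1 - 1 = 0$)
$C{\left(n \right)} = -8$ ($C{\left(n \right)} = -8 + 0 = -8$)
$y{\left(f,K \right)} = - \frac{1}{58}$ ($y{\left(f,K \right)} = \frac{1}{-58} = - \frac{1}{58}$)
$\left(11352 + 159881\right) + y{\left(-265 - -284,C{\left(2^{2} \right)} \right)} = \left(11352 + 159881\right) - \frac{1}{58} = 171233 - \frac{1}{58} = \frac{9931513}{58}$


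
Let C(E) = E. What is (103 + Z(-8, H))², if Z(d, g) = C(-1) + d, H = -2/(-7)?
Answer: 8836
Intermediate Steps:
H = 2/7 (H = -2*(-⅐) = 2/7 ≈ 0.28571)
Z(d, g) = -1 + d
(103 + Z(-8, H))² = (103 + (-1 - 8))² = (103 - 9)² = 94² = 8836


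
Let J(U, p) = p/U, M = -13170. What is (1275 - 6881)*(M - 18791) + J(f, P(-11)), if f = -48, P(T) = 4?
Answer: 2150080391/12 ≈ 1.7917e+8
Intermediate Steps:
(1275 - 6881)*(M - 18791) + J(f, P(-11)) = (1275 - 6881)*(-13170 - 18791) + 4/(-48) = -5606*(-31961) + 4*(-1/48) = 179173366 - 1/12 = 2150080391/12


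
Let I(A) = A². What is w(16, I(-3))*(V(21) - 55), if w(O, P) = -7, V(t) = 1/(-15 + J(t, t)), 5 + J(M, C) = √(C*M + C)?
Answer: 11865/31 - 7*√462/62 ≈ 380.32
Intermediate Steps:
J(M, C) = -5 + √(C + C*M) (J(M, C) = -5 + √(C*M + C) = -5 + √(C + C*M))
V(t) = 1/(-20 + √(t*(1 + t))) (V(t) = 1/(-15 + (-5 + √(t*(1 + t)))) = 1/(-20 + √(t*(1 + t))))
w(16, I(-3))*(V(21) - 55) = -7*(1/(-20 + √(21*(1 + 21))) - 55) = -7*(1/(-20 + √(21*22)) - 55) = -7*(1/(-20 + √462) - 55) = -7*(-55 + 1/(-20 + √462)) = 385 - 7/(-20 + √462)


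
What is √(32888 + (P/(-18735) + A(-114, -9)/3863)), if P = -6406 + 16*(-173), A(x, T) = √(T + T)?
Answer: √(19140718300762046290 + 451971289725*I*√2)/24124435 ≈ 181.35 + 3.028e-6*I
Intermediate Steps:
A(x, T) = √2*√T (A(x, T) = √(2*T) = √2*√T)
P = -9174 (P = -6406 - 2768 = -9174)
√(32888 + (P/(-18735) + A(-114, -9)/3863)) = √(32888 + (-9174/(-18735) + (√2*√(-9))/3863)) = √(32888 + (-9174*(-1/18735) + (√2*(3*I))*(1/3863))) = √(32888 + (3058/6245 + (3*I*√2)*(1/3863))) = √(32888 + (3058/6245 + 3*I*√2/3863)) = √(205388618/6245 + 3*I*√2/3863)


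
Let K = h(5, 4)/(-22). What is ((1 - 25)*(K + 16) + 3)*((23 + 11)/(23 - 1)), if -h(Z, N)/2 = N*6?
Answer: -81039/121 ≈ -669.74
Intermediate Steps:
h(Z, N) = -12*N (h(Z, N) = -2*N*6 = -12*N)
K = 24/11 (K = -12*4/(-22) = -48*(-1/22) = 24/11 ≈ 2.1818)
((1 - 25)*(K + 16) + 3)*((23 + 11)/(23 - 1)) = ((1 - 25)*(24/11 + 16) + 3)*((23 + 11)/(23 - 1)) = (-24*200/11 + 3)*(34/22) = (-4800/11 + 3)*(34*(1/22)) = -4767/11*17/11 = -81039/121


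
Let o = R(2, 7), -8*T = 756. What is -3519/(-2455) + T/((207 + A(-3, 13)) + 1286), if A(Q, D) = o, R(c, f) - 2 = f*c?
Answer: 3385449/2469730 ≈ 1.3708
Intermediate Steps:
R(c, f) = 2 + c*f (R(c, f) = 2 + f*c = 2 + c*f)
T = -189/2 (T = -⅛*756 = -189/2 ≈ -94.500)
o = 16 (o = 2 + 2*7 = 2 + 14 = 16)
A(Q, D) = 16
-3519/(-2455) + T/((207 + A(-3, 13)) + 1286) = -3519/(-2455) - 189/(2*((207 + 16) + 1286)) = -3519*(-1/2455) - 189/(2*(223 + 1286)) = 3519/2455 - 189/2/1509 = 3519/2455 - 189/2*1/1509 = 3519/2455 - 63/1006 = 3385449/2469730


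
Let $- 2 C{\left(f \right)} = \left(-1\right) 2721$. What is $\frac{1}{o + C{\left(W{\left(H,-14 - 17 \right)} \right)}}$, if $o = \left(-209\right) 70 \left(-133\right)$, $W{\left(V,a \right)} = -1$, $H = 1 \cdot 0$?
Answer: $\frac{2}{3894301} \approx 5.1357 \cdot 10^{-7}$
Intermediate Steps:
$H = 0$
$o = 1945790$ ($o = \left(-14630\right) \left(-133\right) = 1945790$)
$C{\left(f \right)} = \frac{2721}{2}$ ($C{\left(f \right)} = - \frac{\left(-1\right) 2721}{2} = \left(- \frac{1}{2}\right) \left(-2721\right) = \frac{2721}{2}$)
$\frac{1}{o + C{\left(W{\left(H,-14 - 17 \right)} \right)}} = \frac{1}{1945790 + \frac{2721}{2}} = \frac{1}{\frac{3894301}{2}} = \frac{2}{3894301}$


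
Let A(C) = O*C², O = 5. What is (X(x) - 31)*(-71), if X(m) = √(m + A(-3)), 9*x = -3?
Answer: 2201 - 71*√402/3 ≈ 1726.5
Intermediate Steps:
x = -⅓ (x = (⅑)*(-3) = -⅓ ≈ -0.33333)
A(C) = 5*C²
X(m) = √(45 + m) (X(m) = √(m + 5*(-3)²) = √(m + 5*9) = √(m + 45) = √(45 + m))
(X(x) - 31)*(-71) = (√(45 - ⅓) - 31)*(-71) = (√(134/3) - 31)*(-71) = (√402/3 - 31)*(-71) = (-31 + √402/3)*(-71) = 2201 - 71*√402/3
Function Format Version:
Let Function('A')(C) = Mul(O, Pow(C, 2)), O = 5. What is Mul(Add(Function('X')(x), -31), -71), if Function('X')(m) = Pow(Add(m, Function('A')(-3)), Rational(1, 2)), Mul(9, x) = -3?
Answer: Add(2201, Mul(Rational(-71, 3), Pow(402, Rational(1, 2)))) ≈ 1726.5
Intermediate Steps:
x = Rational(-1, 3) (x = Mul(Rational(1, 9), -3) = Rational(-1, 3) ≈ -0.33333)
Function('A')(C) = Mul(5, Pow(C, 2))
Function('X')(m) = Pow(Add(45, m), Rational(1, 2)) (Function('X')(m) = Pow(Add(m, Mul(5, Pow(-3, 2))), Rational(1, 2)) = Pow(Add(m, Mul(5, 9)), Rational(1, 2)) = Pow(Add(m, 45), Rational(1, 2)) = Pow(Add(45, m), Rational(1, 2)))
Mul(Add(Function('X')(x), -31), -71) = Mul(Add(Pow(Add(45, Rational(-1, 3)), Rational(1, 2)), -31), -71) = Mul(Add(Pow(Rational(134, 3), Rational(1, 2)), -31), -71) = Mul(Add(Mul(Rational(1, 3), Pow(402, Rational(1, 2))), -31), -71) = Mul(Add(-31, Mul(Rational(1, 3), Pow(402, Rational(1, 2)))), -71) = Add(2201, Mul(Rational(-71, 3), Pow(402, Rational(1, 2))))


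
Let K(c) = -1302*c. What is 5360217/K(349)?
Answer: -1786739/151466 ≈ -11.796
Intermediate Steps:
5360217/K(349) = 5360217/((-1302*349)) = 5360217/(-454398) = 5360217*(-1/454398) = -1786739/151466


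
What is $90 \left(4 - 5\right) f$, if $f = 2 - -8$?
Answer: $-900$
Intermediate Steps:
$f = 10$ ($f = 2 + 8 = 10$)
$90 \left(4 - 5\right) f = 90 \left(4 - 5\right) 10 = 90 \left(\left(-1\right) 10\right) = 90 \left(-10\right) = -900$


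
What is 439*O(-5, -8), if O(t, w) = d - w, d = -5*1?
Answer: 1317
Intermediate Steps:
d = -5
O(t, w) = -5 - w
439*O(-5, -8) = 439*(-5 - 1*(-8)) = 439*(-5 + 8) = 439*3 = 1317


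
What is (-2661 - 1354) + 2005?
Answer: -2010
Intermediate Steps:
(-2661 - 1354) + 2005 = -4015 + 2005 = -2010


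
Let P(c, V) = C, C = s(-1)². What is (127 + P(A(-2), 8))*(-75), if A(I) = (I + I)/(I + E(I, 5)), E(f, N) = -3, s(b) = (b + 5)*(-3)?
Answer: -20325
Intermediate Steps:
s(b) = -15 - 3*b (s(b) = (5 + b)*(-3) = -15 - 3*b)
A(I) = 2*I/(-3 + I) (A(I) = (I + I)/(I - 3) = (2*I)/(-3 + I) = 2*I/(-3 + I))
C = 144 (C = (-15 - 3*(-1))² = (-15 + 3)² = (-12)² = 144)
P(c, V) = 144
(127 + P(A(-2), 8))*(-75) = (127 + 144)*(-75) = 271*(-75) = -20325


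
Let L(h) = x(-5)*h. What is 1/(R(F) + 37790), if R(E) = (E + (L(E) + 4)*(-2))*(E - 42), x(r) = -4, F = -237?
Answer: 1/635129 ≈ 1.5745e-6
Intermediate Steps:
L(h) = -4*h
R(E) = (-42 + E)*(-8 + 9*E) (R(E) = (E + (-4*E + 4)*(-2))*(E - 42) = (E + (4 - 4*E)*(-2))*(-42 + E) = (E + (-8 + 8*E))*(-42 + E) = (-8 + 9*E)*(-42 + E) = (-42 + E)*(-8 + 9*E))
1/(R(F) + 37790) = 1/((336 - 386*(-237) + 9*(-237)²) + 37790) = 1/((336 + 91482 + 9*56169) + 37790) = 1/((336 + 91482 + 505521) + 37790) = 1/(597339 + 37790) = 1/635129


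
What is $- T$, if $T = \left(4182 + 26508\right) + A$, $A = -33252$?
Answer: $2562$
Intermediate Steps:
$T = -2562$ ($T = \left(4182 + 26508\right) - 33252 = 30690 - 33252 = -2562$)
$- T = \left(-1\right) \left(-2562\right) = 2562$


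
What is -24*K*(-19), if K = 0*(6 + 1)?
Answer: 0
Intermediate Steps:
K = 0 (K = 0*7 = 0)
-24*K*(-19) = -24*0*(-19) = 0*(-19) = 0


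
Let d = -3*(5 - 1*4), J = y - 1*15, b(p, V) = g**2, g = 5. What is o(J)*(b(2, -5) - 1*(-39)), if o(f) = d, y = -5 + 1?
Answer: -192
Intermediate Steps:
y = -4
b(p, V) = 25 (b(p, V) = 5**2 = 25)
J = -19 (J = -4 - 1*15 = -4 - 15 = -19)
d = -3 (d = -3*(5 - 4) = -3*1 = -3)
o(f) = -3
o(J)*(b(2, -5) - 1*(-39)) = -3*(25 - 1*(-39)) = -3*(25 + 39) = -3*64 = -192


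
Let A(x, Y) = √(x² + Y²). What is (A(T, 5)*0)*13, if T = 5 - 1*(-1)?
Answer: 0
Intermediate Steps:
T = 6 (T = 5 + 1 = 6)
A(x, Y) = √(Y² + x²)
(A(T, 5)*0)*13 = (√(5² + 6²)*0)*13 = (√(25 + 36)*0)*13 = (√61*0)*13 = 0*13 = 0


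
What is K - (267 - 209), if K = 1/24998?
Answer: -1449883/24998 ≈ -58.000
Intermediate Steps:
K = 1/24998 ≈ 4.0003e-5
K - (267 - 209) = 1/24998 - (267 - 209) = 1/24998 - 1*58 = 1/24998 - 58 = -1449883/24998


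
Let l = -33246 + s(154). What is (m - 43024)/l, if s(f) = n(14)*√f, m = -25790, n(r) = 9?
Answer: 14122162/6822741 + 3823*√154/6822741 ≈ 2.0768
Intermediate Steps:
s(f) = 9*√f
l = -33246 + 9*√154 ≈ -33134.
(m - 43024)/l = (-25790 - 43024)/(-33246 + 9*√154) = -68814/(-33246 + 9*√154)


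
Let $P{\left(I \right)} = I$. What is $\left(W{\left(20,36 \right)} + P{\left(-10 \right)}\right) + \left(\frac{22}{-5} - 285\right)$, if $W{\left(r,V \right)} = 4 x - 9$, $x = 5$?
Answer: $- \frac{1442}{5} \approx -288.4$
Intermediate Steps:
$W{\left(r,V \right)} = 11$ ($W{\left(r,V \right)} = 4 \cdot 5 - 9 = 20 - 9 = 11$)
$\left(W{\left(20,36 \right)} + P{\left(-10 \right)}\right) + \left(\frac{22}{-5} - 285\right) = \left(11 - 10\right) + \left(\frac{22}{-5} - 285\right) = 1 + \left(22 \left(- \frac{1}{5}\right) - 285\right) = 1 - \frac{1447}{5} = - \frac{1442}{5}$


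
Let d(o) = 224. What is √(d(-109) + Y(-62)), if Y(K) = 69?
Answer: √293 ≈ 17.117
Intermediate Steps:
√(d(-109) + Y(-62)) = √(224 + 69) = √293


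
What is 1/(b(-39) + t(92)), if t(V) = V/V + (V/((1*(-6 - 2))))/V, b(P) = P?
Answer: -8/305 ≈ -0.026230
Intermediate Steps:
t(V) = 7/8 (t(V) = 1 + (V/((1*(-8))))/V = 1 + (V/(-8))/V = 1 + (V*(-1/8))/V = 1 + (-V/8)/V = 1 - 1/8 = 7/8)
1/(b(-39) + t(92)) = 1/(-39 + 7/8) = 1/(-305/8) = -8/305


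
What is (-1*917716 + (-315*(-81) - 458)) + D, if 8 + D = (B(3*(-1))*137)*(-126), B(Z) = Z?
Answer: -840881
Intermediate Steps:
D = 51778 (D = -8 + ((3*(-1))*137)*(-126) = -8 - 3*137*(-126) = -8 - 411*(-126) = -8 + 51786 = 51778)
(-1*917716 + (-315*(-81) - 458)) + D = (-1*917716 + (-315*(-81) - 458)) + 51778 = (-917716 + (25515 - 458)) + 51778 = (-917716 + 25057) + 51778 = -892659 + 51778 = -840881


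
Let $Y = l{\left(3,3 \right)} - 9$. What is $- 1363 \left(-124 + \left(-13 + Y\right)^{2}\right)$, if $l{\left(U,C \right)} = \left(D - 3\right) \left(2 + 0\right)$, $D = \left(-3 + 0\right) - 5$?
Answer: $-2469756$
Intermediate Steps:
$D = -8$ ($D = -3 - 5 = -8$)
$l{\left(U,C \right)} = -22$ ($l{\left(U,C \right)} = \left(-8 - 3\right) \left(2 + 0\right) = \left(-11\right) 2 = -22$)
$Y = -31$ ($Y = -22 - 9 = -31$)
$- 1363 \left(-124 + \left(-13 + Y\right)^{2}\right) = - 1363 \left(-124 + \left(-13 - 31\right)^{2}\right) = - 1363 \left(-124 + \left(-44\right)^{2}\right) = - 1363 \left(-124 + 1936\right) = \left(-1363\right) 1812 = -2469756$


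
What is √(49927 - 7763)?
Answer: 2*√10541 ≈ 205.34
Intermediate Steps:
√(49927 - 7763) = √42164 = 2*√10541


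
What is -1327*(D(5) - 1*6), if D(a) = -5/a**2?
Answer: 41137/5 ≈ 8227.4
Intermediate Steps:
D(a) = -5/a**2
-1327*(D(5) - 1*6) = -1327*(-5/5**2 - 1*6) = -1327*(-5*1/25 - 6) = -1327*(-1/5 - 6) = -1327*(-31/5) = 41137/5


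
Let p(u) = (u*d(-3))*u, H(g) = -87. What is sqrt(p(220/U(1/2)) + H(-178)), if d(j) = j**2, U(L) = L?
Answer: sqrt(1742313) ≈ 1320.0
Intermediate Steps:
p(u) = 9*u**2 (p(u) = (u*(-3)**2)*u = (u*9)*u = (9*u)*u = 9*u**2)
sqrt(p(220/U(1/2)) + H(-178)) = sqrt(9*(220/(1/2))**2 - 87) = sqrt(9*(220*2)**2 - 87) = sqrt(9*440**2 - 87) = sqrt(9*193600 - 87) = sqrt(1742400 - 87) = sqrt(1742313)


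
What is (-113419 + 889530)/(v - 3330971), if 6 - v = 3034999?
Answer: -776111/6365964 ≈ -0.12192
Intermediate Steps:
v = -3034993 (v = 6 - 1*3034999 = 6 - 3034999 = -3034993)
(-113419 + 889530)/(v - 3330971) = (-113419 + 889530)/(-3034993 - 3330971) = 776111/(-6365964) = 776111*(-1/6365964) = -776111/6365964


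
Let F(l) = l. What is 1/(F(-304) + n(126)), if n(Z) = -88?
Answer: -1/392 ≈ -0.0025510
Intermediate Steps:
1/(F(-304) + n(126)) = 1/(-304 - 88) = 1/(-392) = -1/392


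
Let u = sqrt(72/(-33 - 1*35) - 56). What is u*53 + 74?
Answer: 74 + 53*I*sqrt(16490)/17 ≈ 74.0 + 400.35*I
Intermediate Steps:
u = I*sqrt(16490)/17 (u = sqrt(72/(-33 - 35) - 56) = sqrt(72/(-68) - 56) = sqrt(72*(-1/68) - 56) = sqrt(-18/17 - 56) = sqrt(-970/17) = I*sqrt(16490)/17 ≈ 7.5537*I)
u*53 + 74 = (I*sqrt(16490)/17)*53 + 74 = 53*I*sqrt(16490)/17 + 74 = 74 + 53*I*sqrt(16490)/17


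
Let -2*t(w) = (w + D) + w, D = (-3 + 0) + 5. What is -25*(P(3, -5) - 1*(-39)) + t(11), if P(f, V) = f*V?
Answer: -612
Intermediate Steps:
D = 2 (D = -3 + 5 = 2)
P(f, V) = V*f
t(w) = -1 - w (t(w) = -((w + 2) + w)/2 = -((2 + w) + w)/2 = -(2 + 2*w)/2 = -1 - w)
-25*(P(3, -5) - 1*(-39)) + t(11) = -25*(-5*3 - 1*(-39)) + (-1 - 1*11) = -25*(-15 + 39) + (-1 - 11) = -25*24 - 12 = -600 - 12 = -612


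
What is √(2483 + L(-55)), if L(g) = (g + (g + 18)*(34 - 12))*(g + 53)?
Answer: 3*√469 ≈ 64.969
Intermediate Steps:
L(g) = (53 + g)*(396 + 23*g) (L(g) = (g + (18 + g)*22)*(53 + g) = (g + (396 + 22*g))*(53 + g) = (396 + 23*g)*(53 + g) = (53 + g)*(396 + 23*g))
√(2483 + L(-55)) = √(2483 + (20988 + 23*(-55)² + 1615*(-55))) = √(2483 + (20988 + 23*3025 - 88825)) = √(2483 + (20988 + 69575 - 88825)) = √(2483 + 1738) = √4221 = 3*√469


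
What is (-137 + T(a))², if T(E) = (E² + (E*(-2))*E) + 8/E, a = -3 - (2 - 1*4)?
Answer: 21316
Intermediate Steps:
a = -1 (a = -3 - (2 - 4) = -3 - 1*(-2) = -3 + 2 = -1)
T(E) = -E² + 8/E (T(E) = (E² + (-2*E)*E) + 8/E = (E² - 2*E²) + 8/E = -E² + 8/E)
(-137 + T(a))² = (-137 + (8 - 1*(-1)³)/(-1))² = (-137 - (8 - 1*(-1)))² = (-137 - (8 + 1))² = (-137 - 1*9)² = (-137 - 9)² = (-146)² = 21316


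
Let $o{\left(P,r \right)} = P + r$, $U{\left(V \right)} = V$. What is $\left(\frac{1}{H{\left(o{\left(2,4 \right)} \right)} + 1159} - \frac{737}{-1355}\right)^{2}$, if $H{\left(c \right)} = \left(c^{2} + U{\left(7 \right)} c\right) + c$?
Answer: $\frac{841707162916}{2836748590225} \approx 0.29672$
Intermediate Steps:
$H{\left(c \right)} = c^{2} + 8 c$ ($H{\left(c \right)} = \left(c^{2} + 7 c\right) + c = c^{2} + 8 c$)
$\left(\frac{1}{H{\left(o{\left(2,4 \right)} \right)} + 1159} - \frac{737}{-1355}\right)^{2} = \left(\frac{1}{\left(2 + 4\right) \left(8 + \left(2 + 4\right)\right) + 1159} - \frac{737}{-1355}\right)^{2} = \left(\frac{1}{6 \left(8 + 6\right) + 1159} - - \frac{737}{1355}\right)^{2} = \left(\frac{1}{6 \cdot 14 + 1159} + \frac{737}{1355}\right)^{2} = \left(\frac{1}{84 + 1159} + \frac{737}{1355}\right)^{2} = \left(\frac{1}{1243} + \frac{737}{1355}\right)^{2} = \left(\frac{917446}{1684265}\right)^{2} = \frac{841707162916}{2836748590225}$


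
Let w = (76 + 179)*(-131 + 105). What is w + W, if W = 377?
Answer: -6253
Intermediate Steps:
w = -6630 (w = 255*(-26) = -6630)
w + W = -6630 + 377 = -6253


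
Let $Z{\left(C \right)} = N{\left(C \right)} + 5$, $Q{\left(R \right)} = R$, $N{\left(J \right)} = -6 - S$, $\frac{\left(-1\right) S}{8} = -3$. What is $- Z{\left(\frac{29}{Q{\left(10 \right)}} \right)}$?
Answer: $25$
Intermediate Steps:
$S = 24$ ($S = \left(-8\right) \left(-3\right) = 24$)
$N{\left(J \right)} = -30$ ($N{\left(J \right)} = -6 - 24 = -30$)
$Z{\left(C \right)} = -25$ ($Z{\left(C \right)} = -30 + 5 = -25$)
$- Z{\left(\frac{29}{Q{\left(10 \right)}} \right)} = \left(-1\right) \left(-25\right) = 25$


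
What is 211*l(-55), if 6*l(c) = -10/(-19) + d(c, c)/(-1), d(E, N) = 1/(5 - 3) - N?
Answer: -440779/228 ≈ -1933.2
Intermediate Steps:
d(E, N) = ½ - N (d(E, N) = 1/2 - N = ½ - N)
l(c) = 1/228 + c/6 (l(c) = (-10/(-19) + (½ - c)/(-1))/6 = (-10*(-1/19) + (½ - c)*(-1))/6 = (10/19 + (-½ + c))/6 = (1/38 + c)/6 = 1/228 + c/6)
211*l(-55) = 211*(1/228 + (⅙)*(-55)) = 211*(1/228 - 55/6) = 211*(-2089/228) = -440779/228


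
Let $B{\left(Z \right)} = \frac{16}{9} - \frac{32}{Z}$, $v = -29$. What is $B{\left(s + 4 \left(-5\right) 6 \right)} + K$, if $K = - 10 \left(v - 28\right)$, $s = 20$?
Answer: $\frac{128722}{225} \approx 572.1$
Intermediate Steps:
$B{\left(Z \right)} = \frac{16}{9} - \frac{32}{Z}$ ($B{\left(Z \right)} = 16 \cdot \frac{1}{9} - \frac{32}{Z} = \frac{16}{9} - \frac{32}{Z}$)
$K = 570$ ($K = - 10 \left(-29 - 28\right) = \left(-10\right) \left(-57\right) = 570$)
$B{\left(s + 4 \left(-5\right) 6 \right)} + K = \left(\frac{16}{9} - \frac{32}{20 + 4 \left(-5\right) 6}\right) + 570 = \left(\frac{16}{9} - \frac{32}{20 - 120}\right) + 570 = \left(\frac{16}{9} - \frac{32}{-100}\right) + 570 = \left(\frac{16}{9} - - \frac{8}{25}\right) + 570 = \left(\frac{16}{9} + \frac{8}{25}\right) + 570 = \frac{472}{225} + 570 = \frac{128722}{225}$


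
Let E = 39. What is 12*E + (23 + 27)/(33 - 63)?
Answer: 1399/3 ≈ 466.33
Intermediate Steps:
12*E + (23 + 27)/(33 - 63) = 12*39 + (23 + 27)/(33 - 63) = 468 + 50/(-30) = 468 + 50*(-1/30) = 468 - 5/3 = 1399/3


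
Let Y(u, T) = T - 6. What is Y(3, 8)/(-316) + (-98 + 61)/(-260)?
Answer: 2793/20540 ≈ 0.13598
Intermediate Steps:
Y(u, T) = -6 + T
Y(3, 8)/(-316) + (-98 + 61)/(-260) = (-6 + 8)/(-316) + (-98 + 61)/(-260) = 2*(-1/316) - 37*(-1/260) = -1/158 + 37/260 = 2793/20540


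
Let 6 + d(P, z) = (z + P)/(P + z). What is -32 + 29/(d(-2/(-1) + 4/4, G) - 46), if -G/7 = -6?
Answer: -1661/51 ≈ -32.569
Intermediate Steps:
G = 42 (G = -7*(-6) = 42)
d(P, z) = -5 (d(P, z) = -6 + (z + P)/(P + z) = -6 + (P + z)/(P + z) = -6 + 1 = -5)
-32 + 29/(d(-2/(-1) + 4/4, G) - 46) = -32 + 29/(-5 - 46) = -32 + 29/(-51) = -32 + 29*(-1/51) = -32 - 29/51 = -1661/51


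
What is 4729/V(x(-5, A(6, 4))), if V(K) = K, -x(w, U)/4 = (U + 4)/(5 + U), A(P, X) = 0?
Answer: -23645/16 ≈ -1477.8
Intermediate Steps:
x(w, U) = -4*(4 + U)/(5 + U) (x(w, U) = -4*(U + 4)/(5 + U) = -4*(4 + U)/(5 + U))
4729/V(x(-5, A(6, 4))) = 4729/((4*(-4 - 1*0)/(5 + 0))) = 4729/((4*(-4 + 0)/5)) = 4729/((4*(⅕)*(-4))) = 4729/(-16/5) = 4729*(-5/16) = -23645/16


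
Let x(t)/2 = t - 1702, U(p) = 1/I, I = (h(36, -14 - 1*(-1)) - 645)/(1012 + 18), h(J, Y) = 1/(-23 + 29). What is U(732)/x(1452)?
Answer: 309/96725 ≈ 0.0031946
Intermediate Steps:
h(J, Y) = ⅙ (h(J, Y) = 1/6 = ⅙)
I = -3869/6180 (I = (⅙ - 645)/(1012 + 18) = -3869/6/1030 = -3869/6*1/1030 = -3869/6180 ≈ -0.62605)
U(p) = -6180/3869 (U(p) = 1/(-3869/6180) = -6180/3869)
x(t) = -3404 + 2*t (x(t) = 2*(t - 1702) = 2*(-1702 + t) = -3404 + 2*t)
U(732)/x(1452) = -6180/(3869*(-3404 + 2*1452)) = -6180/(3869*(-3404 + 2904)) = -6180/3869/(-500) = -6180/3869*(-1/500) = 309/96725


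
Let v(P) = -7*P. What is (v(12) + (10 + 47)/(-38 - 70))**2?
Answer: 9259849/1296 ≈ 7144.9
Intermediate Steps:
(v(12) + (10 + 47)/(-38 - 70))**2 = (-7*12 + (10 + 47)/(-38 - 70))**2 = (-84 + 57/(-108))**2 = (-84 + 57*(-1/108))**2 = (-84 - 19/36)**2 = (-3043/36)**2 = 9259849/1296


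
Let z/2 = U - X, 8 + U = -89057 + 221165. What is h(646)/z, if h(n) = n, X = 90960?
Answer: 19/2420 ≈ 0.0078512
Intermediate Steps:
U = 132100 (U = -8 + (-89057 + 221165) = -8 + 132108 = 132100)
z = 82280 (z = 2*(132100 - 1*90960) = 2*(132100 - 90960) = 2*41140 = 82280)
h(646)/z = 646/82280 = 646*(1/82280) = 19/2420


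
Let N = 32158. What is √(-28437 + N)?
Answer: 61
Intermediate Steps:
√(-28437 + N) = √(-28437 + 32158) = √3721 = 61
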